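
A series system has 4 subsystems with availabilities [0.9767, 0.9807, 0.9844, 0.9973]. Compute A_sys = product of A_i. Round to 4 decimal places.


Subsystems: [0.9767, 0.9807, 0.9844, 0.9973]
After subsystem 1 (A=0.9767): product = 0.9767
After subsystem 2 (A=0.9807): product = 0.9578
After subsystem 3 (A=0.9844): product = 0.9429
After subsystem 4 (A=0.9973): product = 0.9404
A_sys = 0.9404

0.9404


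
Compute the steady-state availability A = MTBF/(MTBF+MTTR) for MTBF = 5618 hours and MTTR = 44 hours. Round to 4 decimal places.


MTBF = 5618
MTTR = 44
MTBF + MTTR = 5662
A = 5618 / 5662
A = 0.9922

0.9922


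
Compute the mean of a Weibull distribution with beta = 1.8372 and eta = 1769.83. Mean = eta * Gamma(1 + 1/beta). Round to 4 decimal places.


beta = 1.8372, eta = 1769.83
1/beta = 0.5443
1 + 1/beta = 1.5443
Gamma(1.5443) = 0.8885
Mean = 1769.83 * 0.8885
Mean = 1572.4325

1572.4325


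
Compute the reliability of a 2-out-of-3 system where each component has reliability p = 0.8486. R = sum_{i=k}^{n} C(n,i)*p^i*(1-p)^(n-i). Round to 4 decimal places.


k = 2, n = 3, p = 0.8486
i=2: C(3,2)=3 * 0.8486^2 * 0.1514^1 = 0.3271
i=3: C(3,3)=1 * 0.8486^3 * 0.1514^0 = 0.6111
R = sum of terms = 0.9382

0.9382


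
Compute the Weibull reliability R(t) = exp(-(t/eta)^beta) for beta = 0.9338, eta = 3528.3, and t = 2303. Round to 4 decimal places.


beta = 0.9338, eta = 3528.3, t = 2303
t/eta = 2303 / 3528.3 = 0.6527
(t/eta)^beta = 0.6527^0.9338 = 0.6714
R(t) = exp(-0.6714)
R(t) = 0.511

0.511


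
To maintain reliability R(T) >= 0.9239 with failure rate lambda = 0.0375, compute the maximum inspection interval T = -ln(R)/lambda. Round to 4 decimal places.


R_target = 0.9239
lambda = 0.0375
-ln(0.9239) = 0.0792
T = 0.0792 / 0.0375
T = 2.1107

2.1107


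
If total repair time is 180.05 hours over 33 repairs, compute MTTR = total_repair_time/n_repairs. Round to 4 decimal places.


total_repair_time = 180.05
n_repairs = 33
MTTR = 180.05 / 33
MTTR = 5.4561

5.4561


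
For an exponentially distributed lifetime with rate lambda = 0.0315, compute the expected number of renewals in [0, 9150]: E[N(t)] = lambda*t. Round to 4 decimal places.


lambda = 0.0315
t = 9150
E[N(t)] = lambda * t
E[N(t)] = 0.0315 * 9150
E[N(t)] = 288.225

288.225


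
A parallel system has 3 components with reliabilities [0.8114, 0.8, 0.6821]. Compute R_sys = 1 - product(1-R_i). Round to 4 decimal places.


Components: [0.8114, 0.8, 0.6821]
(1 - 0.8114) = 0.1886, running product = 0.1886
(1 - 0.8) = 0.2, running product = 0.0377
(1 - 0.6821) = 0.3179, running product = 0.012
Product of (1-R_i) = 0.012
R_sys = 1 - 0.012 = 0.988

0.988


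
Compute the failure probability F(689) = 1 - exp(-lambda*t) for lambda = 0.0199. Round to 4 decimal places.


lambda = 0.0199, t = 689
lambda * t = 13.7111
exp(-13.7111) = 0.0
F(t) = 1 - 0.0
F(t) = 1.0

1.0


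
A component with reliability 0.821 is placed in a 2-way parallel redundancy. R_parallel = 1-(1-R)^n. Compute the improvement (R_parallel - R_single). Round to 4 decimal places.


R_single = 0.821, n = 2
1 - R_single = 0.179
(1 - R_single)^n = 0.179^2 = 0.032
R_parallel = 1 - 0.032 = 0.968
Improvement = 0.968 - 0.821
Improvement = 0.147

0.147


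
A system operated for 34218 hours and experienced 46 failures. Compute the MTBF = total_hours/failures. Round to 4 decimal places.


total_hours = 34218
failures = 46
MTBF = 34218 / 46
MTBF = 743.8696

743.8696


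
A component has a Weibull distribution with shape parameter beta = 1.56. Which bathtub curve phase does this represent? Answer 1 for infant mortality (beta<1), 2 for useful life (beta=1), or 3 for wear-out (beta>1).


beta = 1.56
Compare beta to 1:
beta < 1 => infant mortality (phase 1)
beta = 1 => useful life (phase 2)
beta > 1 => wear-out (phase 3)
Since beta = 1.56, this is wear-out (increasing failure rate)
Phase = 3

3


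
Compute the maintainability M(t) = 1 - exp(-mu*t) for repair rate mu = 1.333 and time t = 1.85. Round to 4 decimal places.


mu = 1.333, t = 1.85
mu * t = 1.333 * 1.85 = 2.4661
exp(-2.4661) = 0.0849
M(t) = 1 - 0.0849
M(t) = 0.9151

0.9151


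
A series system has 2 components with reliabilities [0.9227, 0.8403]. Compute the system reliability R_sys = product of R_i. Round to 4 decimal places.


Components: [0.9227, 0.8403]
After component 1 (R=0.9227): product = 0.9227
After component 2 (R=0.8403): product = 0.7753
R_sys = 0.7753

0.7753


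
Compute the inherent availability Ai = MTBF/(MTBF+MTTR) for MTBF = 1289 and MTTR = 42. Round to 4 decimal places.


MTBF = 1289
MTTR = 42
MTBF + MTTR = 1331
Ai = 1289 / 1331
Ai = 0.9684

0.9684


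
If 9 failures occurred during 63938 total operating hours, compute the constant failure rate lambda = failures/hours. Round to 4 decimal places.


failures = 9
total_hours = 63938
lambda = 9 / 63938
lambda = 0.0001

0.0001


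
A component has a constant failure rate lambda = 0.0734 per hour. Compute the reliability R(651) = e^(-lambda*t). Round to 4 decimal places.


lambda = 0.0734
t = 651
lambda * t = 47.7834
R(t) = e^(-47.7834)
R(t) = 0.0

0.0


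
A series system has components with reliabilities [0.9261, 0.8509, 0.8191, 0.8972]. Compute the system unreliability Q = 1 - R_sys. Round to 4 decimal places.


Components: [0.9261, 0.8509, 0.8191, 0.8972]
After component 1: product = 0.9261
After component 2: product = 0.788
After component 3: product = 0.6455
After component 4: product = 0.5791
R_sys = 0.5791
Q = 1 - 0.5791 = 0.4209

0.4209


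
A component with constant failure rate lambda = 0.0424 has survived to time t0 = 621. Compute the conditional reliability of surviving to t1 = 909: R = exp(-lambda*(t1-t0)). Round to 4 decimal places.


lambda = 0.0424
t0 = 621, t1 = 909
t1 - t0 = 288
lambda * (t1-t0) = 0.0424 * 288 = 12.2112
R = exp(-12.2112)
R = 0.0

0.0


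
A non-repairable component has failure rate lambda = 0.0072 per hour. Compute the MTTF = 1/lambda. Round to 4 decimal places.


lambda = 0.0072
MTTF = 1 / 0.0072
MTTF = 138.8889

138.8889


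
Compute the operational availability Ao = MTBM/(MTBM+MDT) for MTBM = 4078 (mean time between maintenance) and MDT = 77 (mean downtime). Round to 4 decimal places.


MTBM = 4078
MDT = 77
MTBM + MDT = 4155
Ao = 4078 / 4155
Ao = 0.9815

0.9815


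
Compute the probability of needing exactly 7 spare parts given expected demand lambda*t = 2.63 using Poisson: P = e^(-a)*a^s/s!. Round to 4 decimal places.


a = 2.63, s = 7
e^(-a) = e^(-2.63) = 0.0721
a^s = 2.63^7 = 870.3426
s! = 5040
P = 0.0721 * 870.3426 / 5040
P = 0.0124

0.0124


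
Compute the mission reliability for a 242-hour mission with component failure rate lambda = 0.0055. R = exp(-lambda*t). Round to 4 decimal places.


lambda = 0.0055
mission_time = 242
lambda * t = 0.0055 * 242 = 1.331
R = exp(-1.331)
R = 0.2642

0.2642


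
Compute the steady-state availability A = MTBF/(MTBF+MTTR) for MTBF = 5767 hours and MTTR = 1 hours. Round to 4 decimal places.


MTBF = 5767
MTTR = 1
MTBF + MTTR = 5768
A = 5767 / 5768
A = 0.9998

0.9998


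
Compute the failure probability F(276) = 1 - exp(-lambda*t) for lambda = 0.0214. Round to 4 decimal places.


lambda = 0.0214, t = 276
lambda * t = 5.9064
exp(-5.9064) = 0.0027
F(t) = 1 - 0.0027
F(t) = 0.9973

0.9973


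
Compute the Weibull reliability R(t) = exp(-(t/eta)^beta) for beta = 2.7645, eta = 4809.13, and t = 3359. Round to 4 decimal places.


beta = 2.7645, eta = 4809.13, t = 3359
t/eta = 3359 / 4809.13 = 0.6985
(t/eta)^beta = 0.6985^2.7645 = 0.3708
R(t) = exp(-0.3708)
R(t) = 0.6902

0.6902


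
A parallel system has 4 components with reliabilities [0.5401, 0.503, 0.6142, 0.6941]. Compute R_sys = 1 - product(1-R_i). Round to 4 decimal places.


Components: [0.5401, 0.503, 0.6142, 0.6941]
(1 - 0.5401) = 0.4599, running product = 0.4599
(1 - 0.503) = 0.497, running product = 0.2286
(1 - 0.6142) = 0.3858, running product = 0.0882
(1 - 0.6941) = 0.3059, running product = 0.027
Product of (1-R_i) = 0.027
R_sys = 1 - 0.027 = 0.973

0.973


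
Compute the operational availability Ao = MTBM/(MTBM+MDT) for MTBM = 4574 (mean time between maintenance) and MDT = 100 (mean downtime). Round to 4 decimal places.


MTBM = 4574
MDT = 100
MTBM + MDT = 4674
Ao = 4574 / 4674
Ao = 0.9786

0.9786


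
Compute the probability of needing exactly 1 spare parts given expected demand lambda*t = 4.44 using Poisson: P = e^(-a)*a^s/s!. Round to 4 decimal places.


a = 4.44, s = 1
e^(-a) = e^(-4.44) = 0.0118
a^s = 4.44^1 = 4.44
s! = 1
P = 0.0118 * 4.44 / 1
P = 0.0524

0.0524


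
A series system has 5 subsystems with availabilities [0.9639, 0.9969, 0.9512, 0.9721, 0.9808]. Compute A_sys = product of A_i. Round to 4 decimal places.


Subsystems: [0.9639, 0.9969, 0.9512, 0.9721, 0.9808]
After subsystem 1 (A=0.9639): product = 0.9639
After subsystem 2 (A=0.9969): product = 0.9609
After subsystem 3 (A=0.9512): product = 0.914
After subsystem 4 (A=0.9721): product = 0.8885
After subsystem 5 (A=0.9808): product = 0.8715
A_sys = 0.8715

0.8715


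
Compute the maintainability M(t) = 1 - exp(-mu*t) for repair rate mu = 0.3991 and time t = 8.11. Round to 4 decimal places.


mu = 0.3991, t = 8.11
mu * t = 0.3991 * 8.11 = 3.2367
exp(-3.2367) = 0.0393
M(t) = 1 - 0.0393
M(t) = 0.9607

0.9607


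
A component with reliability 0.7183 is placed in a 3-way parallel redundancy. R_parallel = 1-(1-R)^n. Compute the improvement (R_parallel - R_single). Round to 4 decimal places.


R_single = 0.7183, n = 3
1 - R_single = 0.2817
(1 - R_single)^n = 0.2817^3 = 0.0224
R_parallel = 1 - 0.0224 = 0.9776
Improvement = 0.9776 - 0.7183
Improvement = 0.2593

0.2593


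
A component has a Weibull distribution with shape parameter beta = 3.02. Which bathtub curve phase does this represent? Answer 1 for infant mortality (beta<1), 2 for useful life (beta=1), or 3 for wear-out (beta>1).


beta = 3.02
Compare beta to 1:
beta < 1 => infant mortality (phase 1)
beta = 1 => useful life (phase 2)
beta > 1 => wear-out (phase 3)
Since beta = 3.02, this is wear-out (increasing failure rate)
Phase = 3

3


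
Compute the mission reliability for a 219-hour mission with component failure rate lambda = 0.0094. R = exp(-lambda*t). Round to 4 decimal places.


lambda = 0.0094
mission_time = 219
lambda * t = 0.0094 * 219 = 2.0586
R = exp(-2.0586)
R = 0.1276

0.1276


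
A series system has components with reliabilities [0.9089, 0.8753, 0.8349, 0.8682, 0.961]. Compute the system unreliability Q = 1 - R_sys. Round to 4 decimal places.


Components: [0.9089, 0.8753, 0.8349, 0.8682, 0.961]
After component 1: product = 0.9089
After component 2: product = 0.7956
After component 3: product = 0.6642
After component 4: product = 0.5767
After component 5: product = 0.5542
R_sys = 0.5542
Q = 1 - 0.5542 = 0.4458

0.4458


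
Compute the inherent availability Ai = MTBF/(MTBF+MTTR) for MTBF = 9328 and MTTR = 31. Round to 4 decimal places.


MTBF = 9328
MTTR = 31
MTBF + MTTR = 9359
Ai = 9328 / 9359
Ai = 0.9967

0.9967


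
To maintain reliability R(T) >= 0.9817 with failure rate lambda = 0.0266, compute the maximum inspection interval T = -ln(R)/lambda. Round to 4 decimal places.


R_target = 0.9817
lambda = 0.0266
-ln(0.9817) = 0.0185
T = 0.0185 / 0.0266
T = 0.6943

0.6943


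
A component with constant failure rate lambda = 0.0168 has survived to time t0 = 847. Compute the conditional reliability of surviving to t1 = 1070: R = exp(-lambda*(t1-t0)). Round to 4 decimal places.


lambda = 0.0168
t0 = 847, t1 = 1070
t1 - t0 = 223
lambda * (t1-t0) = 0.0168 * 223 = 3.7464
R = exp(-3.7464)
R = 0.0236

0.0236


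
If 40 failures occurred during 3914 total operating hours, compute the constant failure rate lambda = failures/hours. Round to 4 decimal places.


failures = 40
total_hours = 3914
lambda = 40 / 3914
lambda = 0.0102

0.0102


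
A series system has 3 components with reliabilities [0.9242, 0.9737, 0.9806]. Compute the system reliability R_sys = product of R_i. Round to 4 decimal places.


Components: [0.9242, 0.9737, 0.9806]
After component 1 (R=0.9242): product = 0.9242
After component 2 (R=0.9737): product = 0.8999
After component 3 (R=0.9806): product = 0.8824
R_sys = 0.8824

0.8824


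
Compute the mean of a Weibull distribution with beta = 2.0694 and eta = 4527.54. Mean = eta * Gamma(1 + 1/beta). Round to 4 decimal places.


beta = 2.0694, eta = 4527.54
1/beta = 0.4832
1 + 1/beta = 1.4832
Gamma(1.4832) = 0.8858
Mean = 4527.54 * 0.8858
Mean = 4010.5032

4010.5032


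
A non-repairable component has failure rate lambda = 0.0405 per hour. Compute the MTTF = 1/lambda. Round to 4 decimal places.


lambda = 0.0405
MTTF = 1 / 0.0405
MTTF = 24.6914

24.6914


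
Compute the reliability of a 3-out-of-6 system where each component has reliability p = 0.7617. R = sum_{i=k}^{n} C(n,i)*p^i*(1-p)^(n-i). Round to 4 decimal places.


k = 3, n = 6, p = 0.7617
i=3: C(6,3)=20 * 0.7617^3 * 0.2383^3 = 0.1196
i=4: C(6,4)=15 * 0.7617^4 * 0.2383^2 = 0.2867
i=5: C(6,5)=6 * 0.7617^5 * 0.2383^1 = 0.3666
i=6: C(6,6)=1 * 0.7617^6 * 0.2383^0 = 0.1953
R = sum of terms = 0.9682

0.9682


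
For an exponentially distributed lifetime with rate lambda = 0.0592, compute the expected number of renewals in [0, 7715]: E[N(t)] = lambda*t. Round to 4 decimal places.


lambda = 0.0592
t = 7715
E[N(t)] = lambda * t
E[N(t)] = 0.0592 * 7715
E[N(t)] = 456.728

456.728


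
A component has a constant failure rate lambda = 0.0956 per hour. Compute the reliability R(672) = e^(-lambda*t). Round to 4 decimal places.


lambda = 0.0956
t = 672
lambda * t = 64.2432
R(t) = e^(-64.2432)
R(t) = 0.0

0.0


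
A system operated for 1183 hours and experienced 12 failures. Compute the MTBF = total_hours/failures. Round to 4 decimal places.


total_hours = 1183
failures = 12
MTBF = 1183 / 12
MTBF = 98.5833

98.5833


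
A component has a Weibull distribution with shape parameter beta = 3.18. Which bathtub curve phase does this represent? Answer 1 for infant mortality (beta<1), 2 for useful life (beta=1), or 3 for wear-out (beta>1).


beta = 3.18
Compare beta to 1:
beta < 1 => infant mortality (phase 1)
beta = 1 => useful life (phase 2)
beta > 1 => wear-out (phase 3)
Since beta = 3.18, this is wear-out (increasing failure rate)
Phase = 3

3


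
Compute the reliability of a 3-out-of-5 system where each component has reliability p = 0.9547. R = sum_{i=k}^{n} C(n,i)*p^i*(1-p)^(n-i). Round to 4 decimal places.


k = 3, n = 5, p = 0.9547
i=3: C(5,3)=10 * 0.9547^3 * 0.0453^2 = 0.0179
i=4: C(5,4)=5 * 0.9547^4 * 0.0453^1 = 0.1882
i=5: C(5,5)=1 * 0.9547^5 * 0.0453^0 = 0.7931
R = sum of terms = 0.9991

0.9991


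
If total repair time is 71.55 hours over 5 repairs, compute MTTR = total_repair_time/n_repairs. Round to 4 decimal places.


total_repair_time = 71.55
n_repairs = 5
MTTR = 71.55 / 5
MTTR = 14.31

14.31


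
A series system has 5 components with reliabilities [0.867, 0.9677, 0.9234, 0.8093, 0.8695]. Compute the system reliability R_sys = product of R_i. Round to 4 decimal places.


Components: [0.867, 0.9677, 0.9234, 0.8093, 0.8695]
After component 1 (R=0.867): product = 0.867
After component 2 (R=0.9677): product = 0.839
After component 3 (R=0.9234): product = 0.7747
After component 4 (R=0.8093): product = 0.627
After component 5 (R=0.8695): product = 0.5452
R_sys = 0.5452

0.5452


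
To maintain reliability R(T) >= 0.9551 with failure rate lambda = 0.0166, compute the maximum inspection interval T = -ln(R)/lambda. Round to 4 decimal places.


R_target = 0.9551
lambda = 0.0166
-ln(0.9551) = 0.0459
T = 0.0459 / 0.0166
T = 2.7674

2.7674


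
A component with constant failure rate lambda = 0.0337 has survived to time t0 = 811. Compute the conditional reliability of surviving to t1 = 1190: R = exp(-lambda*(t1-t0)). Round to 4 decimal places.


lambda = 0.0337
t0 = 811, t1 = 1190
t1 - t0 = 379
lambda * (t1-t0) = 0.0337 * 379 = 12.7723
R = exp(-12.7723)
R = 0.0

0.0


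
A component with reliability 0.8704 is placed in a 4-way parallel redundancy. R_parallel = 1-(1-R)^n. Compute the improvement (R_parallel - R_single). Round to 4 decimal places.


R_single = 0.8704, n = 4
1 - R_single = 0.1296
(1 - R_single)^n = 0.1296^4 = 0.0003
R_parallel = 1 - 0.0003 = 0.9997
Improvement = 0.9997 - 0.8704
Improvement = 0.1293

0.1293


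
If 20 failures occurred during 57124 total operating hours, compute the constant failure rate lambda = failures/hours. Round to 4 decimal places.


failures = 20
total_hours = 57124
lambda = 20 / 57124
lambda = 0.0004

0.0004


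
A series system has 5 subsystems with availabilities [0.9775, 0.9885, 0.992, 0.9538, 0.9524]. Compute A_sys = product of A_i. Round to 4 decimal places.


Subsystems: [0.9775, 0.9885, 0.992, 0.9538, 0.9524]
After subsystem 1 (A=0.9775): product = 0.9775
After subsystem 2 (A=0.9885): product = 0.9663
After subsystem 3 (A=0.992): product = 0.9585
After subsystem 4 (A=0.9538): product = 0.9142
After subsystem 5 (A=0.9524): product = 0.8707
A_sys = 0.8707

0.8707


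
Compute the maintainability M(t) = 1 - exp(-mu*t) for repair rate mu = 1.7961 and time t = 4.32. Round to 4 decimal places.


mu = 1.7961, t = 4.32
mu * t = 1.7961 * 4.32 = 7.7592
exp(-7.7592) = 0.0004
M(t) = 1 - 0.0004
M(t) = 0.9996

0.9996


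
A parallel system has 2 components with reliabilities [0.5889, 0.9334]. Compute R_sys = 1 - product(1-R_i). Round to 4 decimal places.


Components: [0.5889, 0.9334]
(1 - 0.5889) = 0.4111, running product = 0.4111
(1 - 0.9334) = 0.0666, running product = 0.0274
Product of (1-R_i) = 0.0274
R_sys = 1 - 0.0274 = 0.9726

0.9726


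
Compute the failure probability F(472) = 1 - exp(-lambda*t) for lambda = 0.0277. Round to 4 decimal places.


lambda = 0.0277, t = 472
lambda * t = 13.0744
exp(-13.0744) = 0.0
F(t) = 1 - 0.0
F(t) = 1.0

1.0


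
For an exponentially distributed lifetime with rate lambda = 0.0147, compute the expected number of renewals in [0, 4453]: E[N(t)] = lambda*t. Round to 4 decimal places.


lambda = 0.0147
t = 4453
E[N(t)] = lambda * t
E[N(t)] = 0.0147 * 4453
E[N(t)] = 65.4591

65.4591


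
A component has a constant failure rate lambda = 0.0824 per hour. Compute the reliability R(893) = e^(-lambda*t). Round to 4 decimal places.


lambda = 0.0824
t = 893
lambda * t = 73.5832
R(t) = e^(-73.5832)
R(t) = 0.0

0.0


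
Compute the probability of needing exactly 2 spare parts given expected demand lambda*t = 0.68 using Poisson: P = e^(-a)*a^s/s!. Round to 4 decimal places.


a = 0.68, s = 2
e^(-a) = e^(-0.68) = 0.5066
a^s = 0.68^2 = 0.4624
s! = 2
P = 0.5066 * 0.4624 / 2
P = 0.1171

0.1171


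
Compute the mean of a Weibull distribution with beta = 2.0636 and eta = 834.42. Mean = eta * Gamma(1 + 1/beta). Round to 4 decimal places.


beta = 2.0636, eta = 834.42
1/beta = 0.4846
1 + 1/beta = 1.4846
Gamma(1.4846) = 0.8858
Mean = 834.42 * 0.8858
Mean = 739.1522

739.1522


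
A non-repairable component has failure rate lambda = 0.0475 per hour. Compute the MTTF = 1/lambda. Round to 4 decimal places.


lambda = 0.0475
MTTF = 1 / 0.0475
MTTF = 21.0526

21.0526


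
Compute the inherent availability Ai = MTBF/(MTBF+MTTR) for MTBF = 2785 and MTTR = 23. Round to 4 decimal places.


MTBF = 2785
MTTR = 23
MTBF + MTTR = 2808
Ai = 2785 / 2808
Ai = 0.9918

0.9918


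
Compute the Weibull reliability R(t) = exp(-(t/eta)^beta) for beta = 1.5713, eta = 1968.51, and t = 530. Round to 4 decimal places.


beta = 1.5713, eta = 1968.51, t = 530
t/eta = 530 / 1968.51 = 0.2692
(t/eta)^beta = 0.2692^1.5713 = 0.1272
R(t) = exp(-0.1272)
R(t) = 0.8805

0.8805


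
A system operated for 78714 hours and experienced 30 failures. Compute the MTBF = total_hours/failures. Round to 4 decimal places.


total_hours = 78714
failures = 30
MTBF = 78714 / 30
MTBF = 2623.8

2623.8


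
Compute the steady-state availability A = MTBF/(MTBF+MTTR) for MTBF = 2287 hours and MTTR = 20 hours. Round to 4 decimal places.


MTBF = 2287
MTTR = 20
MTBF + MTTR = 2307
A = 2287 / 2307
A = 0.9913

0.9913


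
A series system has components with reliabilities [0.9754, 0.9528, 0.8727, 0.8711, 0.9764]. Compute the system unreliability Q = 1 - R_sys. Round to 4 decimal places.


Components: [0.9754, 0.9528, 0.8727, 0.8711, 0.9764]
After component 1: product = 0.9754
After component 2: product = 0.9294
After component 3: product = 0.8111
After component 4: product = 0.7065
After component 5: product = 0.6898
R_sys = 0.6898
Q = 1 - 0.6898 = 0.3102

0.3102


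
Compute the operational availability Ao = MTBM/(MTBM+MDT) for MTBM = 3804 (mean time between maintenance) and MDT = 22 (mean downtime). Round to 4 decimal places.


MTBM = 3804
MDT = 22
MTBM + MDT = 3826
Ao = 3804 / 3826
Ao = 0.9942

0.9942


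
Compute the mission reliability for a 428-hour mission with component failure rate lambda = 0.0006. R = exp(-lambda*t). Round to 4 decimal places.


lambda = 0.0006
mission_time = 428
lambda * t = 0.0006 * 428 = 0.2568
R = exp(-0.2568)
R = 0.7735

0.7735


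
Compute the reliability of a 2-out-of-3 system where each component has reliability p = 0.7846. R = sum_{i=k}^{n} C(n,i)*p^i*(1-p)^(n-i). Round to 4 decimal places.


k = 2, n = 3, p = 0.7846
i=2: C(3,2)=3 * 0.7846^2 * 0.2154^1 = 0.3978
i=3: C(3,3)=1 * 0.7846^3 * 0.2154^0 = 0.483
R = sum of terms = 0.8808

0.8808


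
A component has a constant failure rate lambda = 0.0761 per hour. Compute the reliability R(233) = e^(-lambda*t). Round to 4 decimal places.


lambda = 0.0761
t = 233
lambda * t = 17.7313
R(t) = e^(-17.7313)
R(t) = 0.0

0.0


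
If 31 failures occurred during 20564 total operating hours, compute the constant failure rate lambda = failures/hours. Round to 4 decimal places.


failures = 31
total_hours = 20564
lambda = 31 / 20564
lambda = 0.0015

0.0015


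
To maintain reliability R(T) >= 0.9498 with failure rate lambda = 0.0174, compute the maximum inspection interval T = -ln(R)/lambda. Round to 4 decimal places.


R_target = 0.9498
lambda = 0.0174
-ln(0.9498) = 0.0515
T = 0.0515 / 0.0174
T = 2.96

2.96


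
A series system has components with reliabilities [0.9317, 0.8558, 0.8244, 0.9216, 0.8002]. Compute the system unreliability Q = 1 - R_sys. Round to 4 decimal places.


Components: [0.9317, 0.8558, 0.8244, 0.9216, 0.8002]
After component 1: product = 0.9317
After component 2: product = 0.7973
After component 3: product = 0.6573
After component 4: product = 0.6058
After component 5: product = 0.4848
R_sys = 0.4848
Q = 1 - 0.4848 = 0.5152

0.5152


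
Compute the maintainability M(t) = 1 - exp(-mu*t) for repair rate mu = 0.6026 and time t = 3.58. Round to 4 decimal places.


mu = 0.6026, t = 3.58
mu * t = 0.6026 * 3.58 = 2.1573
exp(-2.1573) = 0.1156
M(t) = 1 - 0.1156
M(t) = 0.8844

0.8844


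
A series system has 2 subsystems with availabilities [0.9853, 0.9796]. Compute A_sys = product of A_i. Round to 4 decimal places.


Subsystems: [0.9853, 0.9796]
After subsystem 1 (A=0.9853): product = 0.9853
After subsystem 2 (A=0.9796): product = 0.9652
A_sys = 0.9652

0.9652


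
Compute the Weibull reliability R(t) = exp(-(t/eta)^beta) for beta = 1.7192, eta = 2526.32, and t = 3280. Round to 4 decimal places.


beta = 1.7192, eta = 2526.32, t = 3280
t/eta = 3280 / 2526.32 = 1.2983
(t/eta)^beta = 1.2983^1.7192 = 1.5665
R(t) = exp(-1.5665)
R(t) = 0.2088

0.2088


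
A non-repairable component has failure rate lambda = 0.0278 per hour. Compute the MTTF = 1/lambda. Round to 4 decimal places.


lambda = 0.0278
MTTF = 1 / 0.0278
MTTF = 35.9712

35.9712


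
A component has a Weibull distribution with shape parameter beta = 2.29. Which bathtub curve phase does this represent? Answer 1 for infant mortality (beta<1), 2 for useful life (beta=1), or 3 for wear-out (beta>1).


beta = 2.29
Compare beta to 1:
beta < 1 => infant mortality (phase 1)
beta = 1 => useful life (phase 2)
beta > 1 => wear-out (phase 3)
Since beta = 2.29, this is wear-out (increasing failure rate)
Phase = 3

3


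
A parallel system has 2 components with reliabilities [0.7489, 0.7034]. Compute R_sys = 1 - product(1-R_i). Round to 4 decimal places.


Components: [0.7489, 0.7034]
(1 - 0.7489) = 0.2511, running product = 0.2511
(1 - 0.7034) = 0.2966, running product = 0.0745
Product of (1-R_i) = 0.0745
R_sys = 1 - 0.0745 = 0.9255

0.9255


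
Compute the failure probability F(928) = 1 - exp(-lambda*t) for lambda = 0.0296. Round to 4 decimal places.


lambda = 0.0296, t = 928
lambda * t = 27.4688
exp(-27.4688) = 0.0
F(t) = 1 - 0.0
F(t) = 1.0

1.0


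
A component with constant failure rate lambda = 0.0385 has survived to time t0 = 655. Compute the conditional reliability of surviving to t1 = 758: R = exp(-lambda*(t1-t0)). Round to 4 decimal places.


lambda = 0.0385
t0 = 655, t1 = 758
t1 - t0 = 103
lambda * (t1-t0) = 0.0385 * 103 = 3.9655
R = exp(-3.9655)
R = 0.019

0.019


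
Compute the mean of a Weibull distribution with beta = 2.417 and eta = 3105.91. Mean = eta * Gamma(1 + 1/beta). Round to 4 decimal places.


beta = 2.417, eta = 3105.91
1/beta = 0.4137
1 + 1/beta = 1.4137
Gamma(1.4137) = 0.8866
Mean = 3105.91 * 0.8866
Mean = 2753.7041

2753.7041


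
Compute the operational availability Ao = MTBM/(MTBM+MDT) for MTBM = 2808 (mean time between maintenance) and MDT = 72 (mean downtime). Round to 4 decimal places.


MTBM = 2808
MDT = 72
MTBM + MDT = 2880
Ao = 2808 / 2880
Ao = 0.975

0.975


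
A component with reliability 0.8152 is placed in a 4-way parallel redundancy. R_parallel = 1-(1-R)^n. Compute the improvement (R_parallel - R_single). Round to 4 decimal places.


R_single = 0.8152, n = 4
1 - R_single = 0.1848
(1 - R_single)^n = 0.1848^4 = 0.0012
R_parallel = 1 - 0.0012 = 0.9988
Improvement = 0.9988 - 0.8152
Improvement = 0.1836

0.1836


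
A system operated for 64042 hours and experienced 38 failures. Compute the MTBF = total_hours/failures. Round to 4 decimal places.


total_hours = 64042
failures = 38
MTBF = 64042 / 38
MTBF = 1685.3158

1685.3158


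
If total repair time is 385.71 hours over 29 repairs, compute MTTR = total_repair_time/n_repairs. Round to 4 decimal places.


total_repair_time = 385.71
n_repairs = 29
MTTR = 385.71 / 29
MTTR = 13.3003

13.3003


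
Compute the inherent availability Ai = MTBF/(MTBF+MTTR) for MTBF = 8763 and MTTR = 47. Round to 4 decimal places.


MTBF = 8763
MTTR = 47
MTBF + MTTR = 8810
Ai = 8763 / 8810
Ai = 0.9947

0.9947


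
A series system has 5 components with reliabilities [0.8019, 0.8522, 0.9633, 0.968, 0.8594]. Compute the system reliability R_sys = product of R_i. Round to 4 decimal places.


Components: [0.8019, 0.8522, 0.9633, 0.968, 0.8594]
After component 1 (R=0.8019): product = 0.8019
After component 2 (R=0.8522): product = 0.6834
After component 3 (R=0.9633): product = 0.6583
After component 4 (R=0.968): product = 0.6372
After component 5 (R=0.8594): product = 0.5476
R_sys = 0.5476

0.5476


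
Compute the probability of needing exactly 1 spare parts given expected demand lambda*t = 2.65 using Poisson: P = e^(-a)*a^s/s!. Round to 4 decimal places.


a = 2.65, s = 1
e^(-a) = e^(-2.65) = 0.0707
a^s = 2.65^1 = 2.65
s! = 1
P = 0.0707 * 2.65 / 1
P = 0.1872

0.1872


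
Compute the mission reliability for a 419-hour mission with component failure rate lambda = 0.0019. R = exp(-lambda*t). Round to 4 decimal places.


lambda = 0.0019
mission_time = 419
lambda * t = 0.0019 * 419 = 0.7961
R = exp(-0.7961)
R = 0.4511

0.4511


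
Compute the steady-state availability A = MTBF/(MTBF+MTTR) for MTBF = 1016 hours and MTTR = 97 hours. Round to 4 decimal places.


MTBF = 1016
MTTR = 97
MTBF + MTTR = 1113
A = 1016 / 1113
A = 0.9128

0.9128


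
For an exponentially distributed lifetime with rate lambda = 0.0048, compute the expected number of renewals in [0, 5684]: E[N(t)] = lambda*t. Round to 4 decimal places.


lambda = 0.0048
t = 5684
E[N(t)] = lambda * t
E[N(t)] = 0.0048 * 5684
E[N(t)] = 27.2832

27.2832


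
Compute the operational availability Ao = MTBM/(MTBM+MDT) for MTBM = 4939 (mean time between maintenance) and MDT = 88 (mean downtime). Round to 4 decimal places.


MTBM = 4939
MDT = 88
MTBM + MDT = 5027
Ao = 4939 / 5027
Ao = 0.9825

0.9825


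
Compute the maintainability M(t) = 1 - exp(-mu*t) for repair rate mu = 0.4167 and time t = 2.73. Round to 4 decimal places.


mu = 0.4167, t = 2.73
mu * t = 0.4167 * 2.73 = 1.1376
exp(-1.1376) = 0.3206
M(t) = 1 - 0.3206
M(t) = 0.6794

0.6794


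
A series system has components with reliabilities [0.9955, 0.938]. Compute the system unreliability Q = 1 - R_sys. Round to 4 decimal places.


Components: [0.9955, 0.938]
After component 1: product = 0.9955
After component 2: product = 0.9338
R_sys = 0.9338
Q = 1 - 0.9338 = 0.0662

0.0662


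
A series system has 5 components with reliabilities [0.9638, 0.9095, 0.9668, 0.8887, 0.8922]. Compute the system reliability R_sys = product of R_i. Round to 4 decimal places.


Components: [0.9638, 0.9095, 0.9668, 0.8887, 0.8922]
After component 1 (R=0.9638): product = 0.9638
After component 2 (R=0.9095): product = 0.8766
After component 3 (R=0.9668): product = 0.8475
After component 4 (R=0.8887): product = 0.7531
After component 5 (R=0.8922): product = 0.672
R_sys = 0.672

0.672


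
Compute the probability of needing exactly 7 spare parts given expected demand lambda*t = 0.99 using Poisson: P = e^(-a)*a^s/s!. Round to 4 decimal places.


a = 0.99, s = 7
e^(-a) = e^(-0.99) = 0.3716
a^s = 0.99^7 = 0.9321
s! = 5040
P = 0.3716 * 0.9321 / 5040
P = 0.0001

0.0001


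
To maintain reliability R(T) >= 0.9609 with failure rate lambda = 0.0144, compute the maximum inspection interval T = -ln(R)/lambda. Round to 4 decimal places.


R_target = 0.9609
lambda = 0.0144
-ln(0.9609) = 0.0399
T = 0.0399 / 0.0144
T = 2.7698

2.7698


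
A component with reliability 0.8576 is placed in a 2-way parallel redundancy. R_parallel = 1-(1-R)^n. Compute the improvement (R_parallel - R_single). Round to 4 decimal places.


R_single = 0.8576, n = 2
1 - R_single = 0.1424
(1 - R_single)^n = 0.1424^2 = 0.0203
R_parallel = 1 - 0.0203 = 0.9797
Improvement = 0.9797 - 0.8576
Improvement = 0.1221

0.1221


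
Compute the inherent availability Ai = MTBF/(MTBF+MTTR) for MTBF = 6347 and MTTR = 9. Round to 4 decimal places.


MTBF = 6347
MTTR = 9
MTBF + MTTR = 6356
Ai = 6347 / 6356
Ai = 0.9986

0.9986


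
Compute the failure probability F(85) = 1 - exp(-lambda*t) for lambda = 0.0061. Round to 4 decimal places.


lambda = 0.0061, t = 85
lambda * t = 0.5185
exp(-0.5185) = 0.5954
F(t) = 1 - 0.5954
F(t) = 0.4046

0.4046


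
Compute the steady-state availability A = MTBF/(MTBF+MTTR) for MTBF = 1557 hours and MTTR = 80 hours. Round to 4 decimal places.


MTBF = 1557
MTTR = 80
MTBF + MTTR = 1637
A = 1557 / 1637
A = 0.9511

0.9511


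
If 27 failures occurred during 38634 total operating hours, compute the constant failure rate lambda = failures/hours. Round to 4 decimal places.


failures = 27
total_hours = 38634
lambda = 27 / 38634
lambda = 0.0007

0.0007


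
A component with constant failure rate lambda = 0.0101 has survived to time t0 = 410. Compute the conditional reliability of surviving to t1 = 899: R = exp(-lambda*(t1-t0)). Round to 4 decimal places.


lambda = 0.0101
t0 = 410, t1 = 899
t1 - t0 = 489
lambda * (t1-t0) = 0.0101 * 489 = 4.9389
R = exp(-4.9389)
R = 0.0072

0.0072


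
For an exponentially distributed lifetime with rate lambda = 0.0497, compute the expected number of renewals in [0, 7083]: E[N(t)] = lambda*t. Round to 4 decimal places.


lambda = 0.0497
t = 7083
E[N(t)] = lambda * t
E[N(t)] = 0.0497 * 7083
E[N(t)] = 352.0251

352.0251


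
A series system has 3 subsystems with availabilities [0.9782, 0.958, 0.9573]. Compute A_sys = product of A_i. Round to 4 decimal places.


Subsystems: [0.9782, 0.958, 0.9573]
After subsystem 1 (A=0.9782): product = 0.9782
After subsystem 2 (A=0.958): product = 0.9371
After subsystem 3 (A=0.9573): product = 0.8971
A_sys = 0.8971

0.8971


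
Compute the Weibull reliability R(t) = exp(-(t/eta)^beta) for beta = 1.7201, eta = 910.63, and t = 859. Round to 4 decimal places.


beta = 1.7201, eta = 910.63, t = 859
t/eta = 859 / 910.63 = 0.9433
(t/eta)^beta = 0.9433^1.7201 = 0.9045
R(t) = exp(-0.9045)
R(t) = 0.4048

0.4048


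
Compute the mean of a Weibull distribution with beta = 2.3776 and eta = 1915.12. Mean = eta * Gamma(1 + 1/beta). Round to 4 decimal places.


beta = 2.3776, eta = 1915.12
1/beta = 0.4206
1 + 1/beta = 1.4206
Gamma(1.4206) = 0.8863
Mean = 1915.12 * 0.8863
Mean = 1697.4367

1697.4367


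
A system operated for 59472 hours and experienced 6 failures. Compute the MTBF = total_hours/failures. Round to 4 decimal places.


total_hours = 59472
failures = 6
MTBF = 59472 / 6
MTBF = 9912.0

9912.0


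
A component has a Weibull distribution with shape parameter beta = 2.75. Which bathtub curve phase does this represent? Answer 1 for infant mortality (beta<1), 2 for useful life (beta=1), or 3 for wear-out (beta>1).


beta = 2.75
Compare beta to 1:
beta < 1 => infant mortality (phase 1)
beta = 1 => useful life (phase 2)
beta > 1 => wear-out (phase 3)
Since beta = 2.75, this is wear-out (increasing failure rate)
Phase = 3

3


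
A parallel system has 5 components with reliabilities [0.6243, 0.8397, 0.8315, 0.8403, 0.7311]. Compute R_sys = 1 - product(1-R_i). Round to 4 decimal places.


Components: [0.6243, 0.8397, 0.8315, 0.8403, 0.7311]
(1 - 0.6243) = 0.3757, running product = 0.3757
(1 - 0.8397) = 0.1603, running product = 0.0602
(1 - 0.8315) = 0.1685, running product = 0.0101
(1 - 0.8403) = 0.1597, running product = 0.0016
(1 - 0.7311) = 0.2689, running product = 0.0004
Product of (1-R_i) = 0.0004
R_sys = 1 - 0.0004 = 0.9996

0.9996


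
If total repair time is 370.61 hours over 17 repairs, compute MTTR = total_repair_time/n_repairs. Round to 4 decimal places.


total_repair_time = 370.61
n_repairs = 17
MTTR = 370.61 / 17
MTTR = 21.8006

21.8006


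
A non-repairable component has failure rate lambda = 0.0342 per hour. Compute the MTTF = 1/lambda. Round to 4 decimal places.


lambda = 0.0342
MTTF = 1 / 0.0342
MTTF = 29.2398

29.2398


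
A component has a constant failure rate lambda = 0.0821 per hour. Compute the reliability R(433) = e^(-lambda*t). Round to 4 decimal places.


lambda = 0.0821
t = 433
lambda * t = 35.5493
R(t) = e^(-35.5493)
R(t) = 0.0

0.0


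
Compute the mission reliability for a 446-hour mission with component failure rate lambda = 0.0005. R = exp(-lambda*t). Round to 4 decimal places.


lambda = 0.0005
mission_time = 446
lambda * t = 0.0005 * 446 = 0.223
R = exp(-0.223)
R = 0.8001

0.8001


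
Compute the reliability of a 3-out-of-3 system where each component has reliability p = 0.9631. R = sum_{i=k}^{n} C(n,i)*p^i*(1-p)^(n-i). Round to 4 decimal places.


k = 3, n = 3, p = 0.9631
i=3: C(3,3)=1 * 0.9631^3 * 0.0369^0 = 0.8933
R = sum of terms = 0.8933

0.8933


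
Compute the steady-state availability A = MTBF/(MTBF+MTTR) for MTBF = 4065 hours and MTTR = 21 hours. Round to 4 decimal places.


MTBF = 4065
MTTR = 21
MTBF + MTTR = 4086
A = 4065 / 4086
A = 0.9949

0.9949


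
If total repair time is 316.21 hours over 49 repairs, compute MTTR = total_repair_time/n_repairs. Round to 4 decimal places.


total_repair_time = 316.21
n_repairs = 49
MTTR = 316.21 / 49
MTTR = 6.4533

6.4533


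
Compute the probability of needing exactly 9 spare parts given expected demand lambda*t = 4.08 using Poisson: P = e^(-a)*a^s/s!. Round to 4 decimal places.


a = 4.08, s = 9
e^(-a) = e^(-4.08) = 0.0169
a^s = 4.08^9 = 313286.3463
s! = 362880
P = 0.0169 * 313286.3463 / 362880
P = 0.0146

0.0146


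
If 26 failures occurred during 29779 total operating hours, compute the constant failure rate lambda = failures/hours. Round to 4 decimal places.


failures = 26
total_hours = 29779
lambda = 26 / 29779
lambda = 0.0009

0.0009


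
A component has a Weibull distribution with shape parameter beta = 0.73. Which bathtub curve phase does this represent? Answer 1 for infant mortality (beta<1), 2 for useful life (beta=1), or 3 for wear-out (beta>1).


beta = 0.73
Compare beta to 1:
beta < 1 => infant mortality (phase 1)
beta = 1 => useful life (phase 2)
beta > 1 => wear-out (phase 3)
Since beta = 0.73, this is infant mortality (decreasing failure rate)
Phase = 1

1


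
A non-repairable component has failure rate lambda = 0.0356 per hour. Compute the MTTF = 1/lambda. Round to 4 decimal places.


lambda = 0.0356
MTTF = 1 / 0.0356
MTTF = 28.0899

28.0899


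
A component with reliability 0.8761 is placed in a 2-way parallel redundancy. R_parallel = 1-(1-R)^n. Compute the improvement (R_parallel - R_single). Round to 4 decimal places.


R_single = 0.8761, n = 2
1 - R_single = 0.1239
(1 - R_single)^n = 0.1239^2 = 0.0154
R_parallel = 1 - 0.0154 = 0.9846
Improvement = 0.9846 - 0.8761
Improvement = 0.1085

0.1085


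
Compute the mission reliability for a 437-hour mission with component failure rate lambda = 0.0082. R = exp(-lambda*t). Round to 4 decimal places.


lambda = 0.0082
mission_time = 437
lambda * t = 0.0082 * 437 = 3.5834
R = exp(-3.5834)
R = 0.0278

0.0278


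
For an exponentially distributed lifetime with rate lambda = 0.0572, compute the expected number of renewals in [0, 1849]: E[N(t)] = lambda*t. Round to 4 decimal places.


lambda = 0.0572
t = 1849
E[N(t)] = lambda * t
E[N(t)] = 0.0572 * 1849
E[N(t)] = 105.7628

105.7628


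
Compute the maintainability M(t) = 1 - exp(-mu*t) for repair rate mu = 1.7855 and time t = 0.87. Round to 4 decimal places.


mu = 1.7855, t = 0.87
mu * t = 1.7855 * 0.87 = 1.5534
exp(-1.5534) = 0.2115
M(t) = 1 - 0.2115
M(t) = 0.7885

0.7885


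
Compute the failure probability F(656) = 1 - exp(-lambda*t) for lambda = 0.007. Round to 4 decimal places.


lambda = 0.007, t = 656
lambda * t = 4.592
exp(-4.592) = 0.0101
F(t) = 1 - 0.0101
F(t) = 0.9899

0.9899


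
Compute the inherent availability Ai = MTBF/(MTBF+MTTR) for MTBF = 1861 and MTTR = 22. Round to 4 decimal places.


MTBF = 1861
MTTR = 22
MTBF + MTTR = 1883
Ai = 1861 / 1883
Ai = 0.9883

0.9883


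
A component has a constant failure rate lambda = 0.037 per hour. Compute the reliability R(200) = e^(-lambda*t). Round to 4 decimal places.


lambda = 0.037
t = 200
lambda * t = 7.4
R(t) = e^(-7.4)
R(t) = 0.0006

0.0006


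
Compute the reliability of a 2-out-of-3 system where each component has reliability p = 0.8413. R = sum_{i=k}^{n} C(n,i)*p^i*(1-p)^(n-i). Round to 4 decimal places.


k = 2, n = 3, p = 0.8413
i=2: C(3,2)=3 * 0.8413^2 * 0.1587^1 = 0.337
i=3: C(3,3)=1 * 0.8413^3 * 0.1587^0 = 0.5955
R = sum of terms = 0.9324

0.9324


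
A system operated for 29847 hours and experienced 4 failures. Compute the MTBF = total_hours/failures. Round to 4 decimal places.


total_hours = 29847
failures = 4
MTBF = 29847 / 4
MTBF = 7461.75

7461.75


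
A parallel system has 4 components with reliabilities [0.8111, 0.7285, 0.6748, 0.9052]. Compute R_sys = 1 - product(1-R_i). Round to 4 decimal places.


Components: [0.8111, 0.7285, 0.6748, 0.9052]
(1 - 0.8111) = 0.1889, running product = 0.1889
(1 - 0.7285) = 0.2715, running product = 0.0513
(1 - 0.6748) = 0.3252, running product = 0.0167
(1 - 0.9052) = 0.0948, running product = 0.0016
Product of (1-R_i) = 0.0016
R_sys = 1 - 0.0016 = 0.9984

0.9984


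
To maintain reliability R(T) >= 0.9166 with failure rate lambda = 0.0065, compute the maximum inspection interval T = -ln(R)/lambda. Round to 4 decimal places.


R_target = 0.9166
lambda = 0.0065
-ln(0.9166) = 0.0871
T = 0.0871 / 0.0065
T = 13.3976

13.3976


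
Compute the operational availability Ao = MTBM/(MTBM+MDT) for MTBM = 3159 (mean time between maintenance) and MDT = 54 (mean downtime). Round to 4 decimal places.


MTBM = 3159
MDT = 54
MTBM + MDT = 3213
Ao = 3159 / 3213
Ao = 0.9832

0.9832
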